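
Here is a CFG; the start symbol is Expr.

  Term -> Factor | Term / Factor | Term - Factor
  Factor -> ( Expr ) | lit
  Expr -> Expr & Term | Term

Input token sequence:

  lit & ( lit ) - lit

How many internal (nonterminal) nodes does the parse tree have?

[Expr [Expr [Term [Factor lit]]] & [Term [Term [Factor ( [Expr [Term [Factor lit]]] )]] - [Factor lit]]]

11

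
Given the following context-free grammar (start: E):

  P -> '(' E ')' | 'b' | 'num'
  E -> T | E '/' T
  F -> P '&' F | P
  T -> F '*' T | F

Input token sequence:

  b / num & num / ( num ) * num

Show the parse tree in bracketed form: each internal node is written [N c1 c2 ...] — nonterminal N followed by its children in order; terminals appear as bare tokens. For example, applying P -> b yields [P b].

[E [E [E [T [F [P b]]]] / [T [F [P num] & [F [P num]]]]] / [T [F [P ( [E [T [F [P num]]]] )]] * [T [F [P num]]]]]

E
E / T
E / T / T
T / T / T
F / T / T
P / T / T
b / T / T
b / F / T
b / P & F / T
b / num & F / T
b / num & P / T
b / num & num / T
b / num & num / F * T
b / num & num / P * T
b / num & num / ( E ) * T
b / num & num / ( T ) * T
b / num & num / ( F ) * T
b / num & num / ( P ) * T
b / num & num / ( num ) * T
b / num & num / ( num ) * F
b / num & num / ( num ) * P
b / num & num / ( num ) * num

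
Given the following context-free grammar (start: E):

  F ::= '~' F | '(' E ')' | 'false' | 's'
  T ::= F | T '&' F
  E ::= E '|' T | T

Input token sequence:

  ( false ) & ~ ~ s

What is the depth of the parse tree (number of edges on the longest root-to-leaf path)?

7

[E [T [T [F ( [E [T [F false]]] )]] & [F ~ [F ~ [F s]]]]]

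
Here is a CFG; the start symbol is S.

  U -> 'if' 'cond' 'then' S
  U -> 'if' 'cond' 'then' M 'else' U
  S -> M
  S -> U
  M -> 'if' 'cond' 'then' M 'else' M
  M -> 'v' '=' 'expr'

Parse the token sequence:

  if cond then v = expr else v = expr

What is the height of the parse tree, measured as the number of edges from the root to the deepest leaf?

[S [M if cond then [M v = expr] else [M v = expr]]]

3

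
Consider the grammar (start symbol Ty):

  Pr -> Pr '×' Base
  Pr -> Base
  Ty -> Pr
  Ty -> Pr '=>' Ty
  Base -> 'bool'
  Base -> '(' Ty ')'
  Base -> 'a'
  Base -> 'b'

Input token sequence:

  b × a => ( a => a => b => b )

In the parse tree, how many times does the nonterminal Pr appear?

[Ty [Pr [Pr [Base b]] × [Base a]] => [Ty [Pr [Base ( [Ty [Pr [Base a]] => [Ty [Pr [Base a]] => [Ty [Pr [Base b]] => [Ty [Pr [Base b]]]]]] )]]]]

7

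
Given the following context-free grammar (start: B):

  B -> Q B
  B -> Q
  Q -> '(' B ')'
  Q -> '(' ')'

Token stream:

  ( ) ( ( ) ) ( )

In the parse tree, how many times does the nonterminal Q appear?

4

[B [Q ( )] [B [Q ( [B [Q ( )]] )] [B [Q ( )]]]]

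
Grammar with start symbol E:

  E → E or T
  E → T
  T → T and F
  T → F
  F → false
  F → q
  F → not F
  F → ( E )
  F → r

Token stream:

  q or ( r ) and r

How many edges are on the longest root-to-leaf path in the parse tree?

7

[E [E [T [F q]]] or [T [T [F ( [E [T [F r]]] )]] and [F r]]]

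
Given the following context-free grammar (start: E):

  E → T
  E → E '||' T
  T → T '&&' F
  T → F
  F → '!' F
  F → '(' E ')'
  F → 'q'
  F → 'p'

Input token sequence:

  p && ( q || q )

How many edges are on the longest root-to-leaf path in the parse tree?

7

[E [T [T [F p]] && [F ( [E [E [T [F q]]] || [T [F q]]] )]]]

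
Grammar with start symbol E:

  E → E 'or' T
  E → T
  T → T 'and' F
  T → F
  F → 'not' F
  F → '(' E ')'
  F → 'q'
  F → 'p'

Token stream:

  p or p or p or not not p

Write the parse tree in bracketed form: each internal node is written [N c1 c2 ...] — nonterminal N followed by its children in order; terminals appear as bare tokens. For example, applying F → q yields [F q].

E
E or T
E or T or T
E or T or T or T
T or T or T or T
F or T or T or T
p or T or T or T
p or F or T or T
p or p or T or T
p or p or F or T
p or p or p or T
p or p or p or F
p or p or p or not F
p or p or p or not not F
p or p or p or not not p

[E [E [E [E [T [F p]]] or [T [F p]]] or [T [F p]]] or [T [F not [F not [F p]]]]]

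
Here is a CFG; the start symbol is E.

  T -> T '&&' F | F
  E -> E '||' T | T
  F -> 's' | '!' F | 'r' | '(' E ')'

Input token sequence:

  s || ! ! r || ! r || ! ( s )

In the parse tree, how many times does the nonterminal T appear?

[E [E [E [E [T [F s]]] || [T [F ! [F ! [F r]]]]] || [T [F ! [F r]]]] || [T [F ! [F ( [E [T [F s]]] )]]]]

5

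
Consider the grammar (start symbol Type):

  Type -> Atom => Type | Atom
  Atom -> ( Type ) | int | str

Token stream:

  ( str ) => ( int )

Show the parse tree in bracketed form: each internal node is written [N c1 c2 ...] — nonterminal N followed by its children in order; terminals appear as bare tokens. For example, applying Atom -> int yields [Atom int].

[Type [Atom ( [Type [Atom str]] )] => [Type [Atom ( [Type [Atom int]] )]]]

Type
Atom => Type
( Type ) => Type
( Atom ) => Type
( str ) => Type
( str ) => Atom
( str ) => ( Type )
( str ) => ( Atom )
( str ) => ( int )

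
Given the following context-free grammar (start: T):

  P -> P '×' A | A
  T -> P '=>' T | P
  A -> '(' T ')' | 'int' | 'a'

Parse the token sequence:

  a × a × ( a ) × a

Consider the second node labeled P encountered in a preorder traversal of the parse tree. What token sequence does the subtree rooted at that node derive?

[T [P [P [P [P [A a]] × [A a]] × [A ( [T [P [A a]]] )]] × [A a]]]

a × a × ( a )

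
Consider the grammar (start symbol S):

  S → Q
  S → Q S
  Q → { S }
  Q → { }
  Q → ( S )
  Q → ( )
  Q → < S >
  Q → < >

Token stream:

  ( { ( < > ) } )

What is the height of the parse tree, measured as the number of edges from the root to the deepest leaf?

[S [Q ( [S [Q { [S [Q ( [S [Q < >]] )]] }]] )]]

8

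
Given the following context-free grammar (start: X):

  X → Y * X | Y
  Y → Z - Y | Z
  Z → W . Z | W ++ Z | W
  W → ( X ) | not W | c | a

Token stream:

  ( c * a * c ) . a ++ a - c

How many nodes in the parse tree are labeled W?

[X [Y [Z [W ( [X [Y [Z [W c]]] * [X [Y [Z [W a]]] * [X [Y [Z [W c]]]]]] )] . [Z [W a] ++ [Z [W a]]]] - [Y [Z [W c]]]]]

7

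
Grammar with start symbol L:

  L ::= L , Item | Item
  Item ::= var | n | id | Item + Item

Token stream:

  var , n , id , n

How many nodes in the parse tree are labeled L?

4

[L [L [L [L [Item var]] , [Item n]] , [Item id]] , [Item n]]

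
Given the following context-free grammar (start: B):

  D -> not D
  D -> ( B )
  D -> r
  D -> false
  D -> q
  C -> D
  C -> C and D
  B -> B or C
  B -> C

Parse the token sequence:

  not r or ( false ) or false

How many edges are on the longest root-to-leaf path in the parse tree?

7

[B [B [B [C [D not [D r]]]] or [C [D ( [B [C [D false]]] )]]] or [C [D false]]]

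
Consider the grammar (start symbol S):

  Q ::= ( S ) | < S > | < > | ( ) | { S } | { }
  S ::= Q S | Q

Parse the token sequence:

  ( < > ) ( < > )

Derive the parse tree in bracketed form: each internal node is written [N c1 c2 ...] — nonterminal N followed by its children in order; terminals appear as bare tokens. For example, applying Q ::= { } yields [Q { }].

S
Q S
( S ) S
( Q ) S
( < > ) S
( < > ) Q
( < > ) ( S )
( < > ) ( Q )
( < > ) ( < > )

[S [Q ( [S [Q < >]] )] [S [Q ( [S [Q < >]] )]]]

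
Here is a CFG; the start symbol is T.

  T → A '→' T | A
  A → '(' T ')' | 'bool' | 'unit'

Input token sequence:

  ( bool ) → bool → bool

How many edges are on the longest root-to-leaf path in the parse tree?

[T [A ( [T [A bool]] )] → [T [A bool] → [T [A bool]]]]

4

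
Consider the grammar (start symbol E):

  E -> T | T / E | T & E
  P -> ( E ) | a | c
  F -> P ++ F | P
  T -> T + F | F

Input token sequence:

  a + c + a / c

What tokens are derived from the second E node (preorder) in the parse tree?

[E [T [T [T [F [P a]]] + [F [P c]]] + [F [P a]]] / [E [T [F [P c]]]]]

c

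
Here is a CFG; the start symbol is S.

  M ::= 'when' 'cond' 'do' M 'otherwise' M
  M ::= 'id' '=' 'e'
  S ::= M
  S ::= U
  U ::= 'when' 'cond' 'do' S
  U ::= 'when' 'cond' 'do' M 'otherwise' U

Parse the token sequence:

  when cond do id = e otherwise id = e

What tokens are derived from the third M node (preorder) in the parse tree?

id = e

[S [M when cond do [M id = e] otherwise [M id = e]]]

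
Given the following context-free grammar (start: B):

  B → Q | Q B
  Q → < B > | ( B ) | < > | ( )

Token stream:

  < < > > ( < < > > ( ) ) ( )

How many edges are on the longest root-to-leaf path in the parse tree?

[B [Q < [B [Q < >]] >] [B [Q ( [B [Q < [B [Q < >]] >] [B [Q ( )]]] )] [B [Q ( )]]]]

7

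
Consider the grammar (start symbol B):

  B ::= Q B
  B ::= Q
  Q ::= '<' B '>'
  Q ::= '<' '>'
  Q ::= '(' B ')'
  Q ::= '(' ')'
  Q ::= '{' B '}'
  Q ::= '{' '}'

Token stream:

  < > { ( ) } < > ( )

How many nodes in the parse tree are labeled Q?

5

[B [Q < >] [B [Q { [B [Q ( )]] }] [B [Q < >] [B [Q ( )]]]]]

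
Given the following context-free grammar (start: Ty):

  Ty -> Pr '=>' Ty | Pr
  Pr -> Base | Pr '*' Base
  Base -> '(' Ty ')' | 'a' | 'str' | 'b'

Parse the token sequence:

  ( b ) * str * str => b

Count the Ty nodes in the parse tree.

3

[Ty [Pr [Pr [Pr [Base ( [Ty [Pr [Base b]]] )]] * [Base str]] * [Base str]] => [Ty [Pr [Base b]]]]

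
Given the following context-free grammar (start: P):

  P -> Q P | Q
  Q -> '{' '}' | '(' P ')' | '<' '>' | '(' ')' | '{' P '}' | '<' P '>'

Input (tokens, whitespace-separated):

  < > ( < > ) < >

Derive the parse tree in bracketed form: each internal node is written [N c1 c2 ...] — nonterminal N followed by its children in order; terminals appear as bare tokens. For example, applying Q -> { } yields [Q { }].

P
Q P
< > P
< > Q P
< > ( P ) P
< > ( Q ) P
< > ( < > ) P
< > ( < > ) Q
< > ( < > ) < >

[P [Q < >] [P [Q ( [P [Q < >]] )] [P [Q < >]]]]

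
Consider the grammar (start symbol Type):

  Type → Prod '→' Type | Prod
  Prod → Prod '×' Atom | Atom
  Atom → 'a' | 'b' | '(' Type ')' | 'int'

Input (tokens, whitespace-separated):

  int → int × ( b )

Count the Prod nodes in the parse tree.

[Type [Prod [Atom int]] → [Type [Prod [Prod [Atom int]] × [Atom ( [Type [Prod [Atom b]]] )]]]]

4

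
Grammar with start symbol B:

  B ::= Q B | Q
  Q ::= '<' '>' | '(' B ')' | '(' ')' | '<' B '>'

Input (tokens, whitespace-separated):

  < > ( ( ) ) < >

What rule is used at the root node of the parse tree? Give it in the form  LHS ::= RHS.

[B [Q < >] [B [Q ( [B [Q ( )]] )] [B [Q < >]]]]

B ::= Q B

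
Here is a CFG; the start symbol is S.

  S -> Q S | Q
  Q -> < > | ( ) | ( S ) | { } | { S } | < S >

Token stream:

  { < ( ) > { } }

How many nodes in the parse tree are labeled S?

4

[S [Q { [S [Q < [S [Q ( )]] >] [S [Q { }]]] }]]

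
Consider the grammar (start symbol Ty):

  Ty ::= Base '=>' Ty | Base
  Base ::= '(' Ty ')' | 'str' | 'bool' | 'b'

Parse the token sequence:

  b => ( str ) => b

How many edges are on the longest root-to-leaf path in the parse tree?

[Ty [Base b] => [Ty [Base ( [Ty [Base str]] )] => [Ty [Base b]]]]

5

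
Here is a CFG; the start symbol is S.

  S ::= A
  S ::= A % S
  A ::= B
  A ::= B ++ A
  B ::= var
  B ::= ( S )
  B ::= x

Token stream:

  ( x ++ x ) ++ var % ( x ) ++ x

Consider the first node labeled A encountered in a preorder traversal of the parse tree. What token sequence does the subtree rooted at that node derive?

[S [A [B ( [S [A [B x] ++ [A [B x]]]] )] ++ [A [B var]]] % [S [A [B ( [S [A [B x]]] )] ++ [A [B x]]]]]

( x ++ x ) ++ var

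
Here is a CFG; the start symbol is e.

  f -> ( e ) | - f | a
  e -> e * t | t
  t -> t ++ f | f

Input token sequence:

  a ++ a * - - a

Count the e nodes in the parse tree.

[e [e [t [t [f a]] ++ [f a]]] * [t [f - [f - [f a]]]]]

2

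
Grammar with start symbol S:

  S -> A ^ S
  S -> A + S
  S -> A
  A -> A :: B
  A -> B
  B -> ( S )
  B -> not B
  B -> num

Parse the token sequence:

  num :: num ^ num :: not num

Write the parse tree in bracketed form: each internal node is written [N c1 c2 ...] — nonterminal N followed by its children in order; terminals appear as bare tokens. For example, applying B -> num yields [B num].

[S [A [A [B num]] :: [B num]] ^ [S [A [A [B num]] :: [B not [B num]]]]]

S
A ^ S
A :: B ^ S
B :: B ^ S
num :: B ^ S
num :: num ^ S
num :: num ^ A
num :: num ^ A :: B
num :: num ^ B :: B
num :: num ^ num :: B
num :: num ^ num :: not B
num :: num ^ num :: not num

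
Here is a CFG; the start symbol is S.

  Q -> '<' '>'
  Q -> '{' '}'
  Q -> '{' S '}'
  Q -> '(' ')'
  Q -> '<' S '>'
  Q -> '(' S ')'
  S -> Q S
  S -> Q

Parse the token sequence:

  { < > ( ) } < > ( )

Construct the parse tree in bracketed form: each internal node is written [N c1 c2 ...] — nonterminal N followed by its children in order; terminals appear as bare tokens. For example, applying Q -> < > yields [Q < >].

[S [Q { [S [Q < >] [S [Q ( )]]] }] [S [Q < >] [S [Q ( )]]]]

S
Q S
{ S } S
{ Q S } S
{ < > S } S
{ < > Q } S
{ < > ( ) } S
{ < > ( ) } Q S
{ < > ( ) } < > S
{ < > ( ) } < > Q
{ < > ( ) } < > ( )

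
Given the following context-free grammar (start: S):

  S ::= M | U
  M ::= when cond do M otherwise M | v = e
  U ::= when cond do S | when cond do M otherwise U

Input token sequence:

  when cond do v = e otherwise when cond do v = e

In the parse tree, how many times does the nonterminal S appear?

[S [U when cond do [M v = e] otherwise [U when cond do [S [M v = e]]]]]

2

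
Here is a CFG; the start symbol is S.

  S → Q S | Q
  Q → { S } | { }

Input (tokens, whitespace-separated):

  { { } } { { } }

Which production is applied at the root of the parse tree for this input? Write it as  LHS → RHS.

S → Q S

[S [Q { [S [Q { }]] }] [S [Q { [S [Q { }]] }]]]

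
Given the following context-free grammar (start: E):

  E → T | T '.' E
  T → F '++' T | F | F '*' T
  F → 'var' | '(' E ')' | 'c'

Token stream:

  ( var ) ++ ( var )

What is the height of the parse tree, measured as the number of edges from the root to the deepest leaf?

7

[E [T [F ( [E [T [F var]]] )] ++ [T [F ( [E [T [F var]]] )]]]]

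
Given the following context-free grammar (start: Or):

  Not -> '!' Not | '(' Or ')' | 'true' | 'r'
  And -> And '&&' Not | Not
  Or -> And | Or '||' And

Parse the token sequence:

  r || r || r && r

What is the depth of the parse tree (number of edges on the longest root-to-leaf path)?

[Or [Or [Or [And [Not r]]] || [And [Not r]]] || [And [And [Not r]] && [Not r]]]

5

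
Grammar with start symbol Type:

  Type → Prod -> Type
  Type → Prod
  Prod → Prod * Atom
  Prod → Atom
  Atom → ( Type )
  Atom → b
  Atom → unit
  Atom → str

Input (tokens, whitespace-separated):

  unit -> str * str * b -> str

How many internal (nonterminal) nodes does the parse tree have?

[Type [Prod [Atom unit]] -> [Type [Prod [Prod [Prod [Atom str]] * [Atom str]] * [Atom b]] -> [Type [Prod [Atom str]]]]]

13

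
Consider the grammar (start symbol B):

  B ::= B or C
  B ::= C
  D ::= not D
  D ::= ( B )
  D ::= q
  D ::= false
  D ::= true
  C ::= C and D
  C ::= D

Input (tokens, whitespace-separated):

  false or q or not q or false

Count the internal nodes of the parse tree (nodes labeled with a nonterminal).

13

[B [B [B [B [C [D false]]] or [C [D q]]] or [C [D not [D q]]]] or [C [D false]]]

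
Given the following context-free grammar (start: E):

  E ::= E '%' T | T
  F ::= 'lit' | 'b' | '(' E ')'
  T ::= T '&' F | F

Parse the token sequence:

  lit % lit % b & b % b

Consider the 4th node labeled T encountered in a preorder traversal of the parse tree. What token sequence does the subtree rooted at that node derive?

b

[E [E [E [E [T [F lit]]] % [T [F lit]]] % [T [T [F b]] & [F b]]] % [T [F b]]]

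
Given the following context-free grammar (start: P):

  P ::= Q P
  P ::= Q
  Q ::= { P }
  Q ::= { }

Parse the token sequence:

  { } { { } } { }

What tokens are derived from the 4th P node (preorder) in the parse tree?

[P [Q { }] [P [Q { [P [Q { }]] }] [P [Q { }]]]]

{ }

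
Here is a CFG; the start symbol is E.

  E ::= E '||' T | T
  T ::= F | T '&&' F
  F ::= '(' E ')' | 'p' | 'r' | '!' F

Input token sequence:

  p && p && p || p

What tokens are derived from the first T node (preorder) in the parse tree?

[E [E [T [T [T [F p]] && [F p]] && [F p]]] || [T [F p]]]

p && p && p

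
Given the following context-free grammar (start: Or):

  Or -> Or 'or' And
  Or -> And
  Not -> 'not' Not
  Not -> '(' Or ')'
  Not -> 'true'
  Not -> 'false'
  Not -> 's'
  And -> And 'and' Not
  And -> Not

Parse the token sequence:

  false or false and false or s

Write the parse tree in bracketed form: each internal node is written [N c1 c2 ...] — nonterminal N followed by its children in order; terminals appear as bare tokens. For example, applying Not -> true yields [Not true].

[Or [Or [Or [And [Not false]]] or [And [And [Not false]] and [Not false]]] or [And [Not s]]]

Or
Or or And
Or or And or And
And or And or And
Not or And or And
false or And or And
false or And and Not or And
false or Not and Not or And
false or false and Not or And
false or false and false or And
false or false and false or Not
false or false and false or s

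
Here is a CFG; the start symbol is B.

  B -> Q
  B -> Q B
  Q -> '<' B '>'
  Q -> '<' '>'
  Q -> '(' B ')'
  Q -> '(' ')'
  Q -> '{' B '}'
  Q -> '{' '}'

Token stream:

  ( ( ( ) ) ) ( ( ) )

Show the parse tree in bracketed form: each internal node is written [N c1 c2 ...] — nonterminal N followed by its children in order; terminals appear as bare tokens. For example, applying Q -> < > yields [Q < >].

[B [Q ( [B [Q ( [B [Q ( )]] )]] )] [B [Q ( [B [Q ( )]] )]]]

B
Q B
( B ) B
( Q ) B
( ( B ) ) B
( ( Q ) ) B
( ( ( ) ) ) B
( ( ( ) ) ) Q
( ( ( ) ) ) ( B )
( ( ( ) ) ) ( Q )
( ( ( ) ) ) ( ( ) )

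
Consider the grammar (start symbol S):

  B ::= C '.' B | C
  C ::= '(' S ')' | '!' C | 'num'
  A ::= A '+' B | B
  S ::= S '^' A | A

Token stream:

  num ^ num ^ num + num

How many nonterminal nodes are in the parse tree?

[S [S [S [A [B [C num]]]] ^ [A [B [C num]]]] ^ [A [A [B [C num]]] + [B [C num]]]]

15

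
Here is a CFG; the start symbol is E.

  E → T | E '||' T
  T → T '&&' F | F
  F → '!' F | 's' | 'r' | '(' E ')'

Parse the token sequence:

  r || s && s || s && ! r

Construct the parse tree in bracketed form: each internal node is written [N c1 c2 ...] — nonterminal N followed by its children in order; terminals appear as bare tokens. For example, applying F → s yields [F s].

[E [E [E [T [F r]]] || [T [T [F s]] && [F s]]] || [T [T [F s]] && [F ! [F r]]]]

E
E || T
E || T || T
T || T || T
F || T || T
r || T || T
r || T && F || T
r || F && F || T
r || s && F || T
r || s && s || T
r || s && s || T && F
r || s && s || F && F
r || s && s || s && F
r || s && s || s && ! F
r || s && s || s && ! r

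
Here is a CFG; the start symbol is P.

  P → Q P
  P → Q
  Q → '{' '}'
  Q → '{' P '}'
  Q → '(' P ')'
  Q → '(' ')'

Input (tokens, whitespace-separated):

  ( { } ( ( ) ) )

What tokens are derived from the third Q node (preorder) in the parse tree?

( ( ) )

[P [Q ( [P [Q { }] [P [Q ( [P [Q ( )]] )]]] )]]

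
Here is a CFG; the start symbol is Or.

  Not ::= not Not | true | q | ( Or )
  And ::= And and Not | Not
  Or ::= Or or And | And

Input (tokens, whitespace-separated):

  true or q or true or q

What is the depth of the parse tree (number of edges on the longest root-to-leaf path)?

[Or [Or [Or [Or [And [Not true]]] or [And [Not q]]] or [And [Not true]]] or [And [Not q]]]

6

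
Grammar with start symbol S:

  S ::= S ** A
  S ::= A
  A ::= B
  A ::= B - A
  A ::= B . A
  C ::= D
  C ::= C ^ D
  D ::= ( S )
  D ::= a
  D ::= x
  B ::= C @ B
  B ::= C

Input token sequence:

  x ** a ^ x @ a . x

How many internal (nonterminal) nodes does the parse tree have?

19

[S [S [A [B [C [D x]]]]] ** [A [B [C [C [D a]] ^ [D x]] @ [B [C [D a]]]] . [A [B [C [D x]]]]]]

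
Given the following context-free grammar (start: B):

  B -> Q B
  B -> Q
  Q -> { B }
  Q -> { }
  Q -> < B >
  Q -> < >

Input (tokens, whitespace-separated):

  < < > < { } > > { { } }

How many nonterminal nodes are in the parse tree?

12

[B [Q < [B [Q < >] [B [Q < [B [Q { }]] >]]] >] [B [Q { [B [Q { }]] }]]]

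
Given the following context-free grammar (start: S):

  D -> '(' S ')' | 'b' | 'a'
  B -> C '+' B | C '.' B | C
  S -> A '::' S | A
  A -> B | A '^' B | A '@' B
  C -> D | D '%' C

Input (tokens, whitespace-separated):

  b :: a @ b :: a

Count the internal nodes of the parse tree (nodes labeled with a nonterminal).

19

[S [A [B [C [D b]]]] :: [S [A [A [B [C [D a]]]] @ [B [C [D b]]]] :: [S [A [B [C [D a]]]]]]]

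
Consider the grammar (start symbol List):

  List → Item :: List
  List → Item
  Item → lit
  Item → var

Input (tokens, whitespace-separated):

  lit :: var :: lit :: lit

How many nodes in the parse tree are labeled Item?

[List [Item lit] :: [List [Item var] :: [List [Item lit] :: [List [Item lit]]]]]

4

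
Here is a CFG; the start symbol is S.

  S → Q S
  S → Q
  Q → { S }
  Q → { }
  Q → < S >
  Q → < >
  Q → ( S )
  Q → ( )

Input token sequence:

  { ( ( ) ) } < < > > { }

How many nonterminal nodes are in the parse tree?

12

[S [Q { [S [Q ( [S [Q ( )]] )]] }] [S [Q < [S [Q < >]] >] [S [Q { }]]]]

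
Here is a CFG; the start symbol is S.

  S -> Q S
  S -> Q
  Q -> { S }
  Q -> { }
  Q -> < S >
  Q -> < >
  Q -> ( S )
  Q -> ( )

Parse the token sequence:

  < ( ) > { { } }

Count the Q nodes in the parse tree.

4

[S [Q < [S [Q ( )]] >] [S [Q { [S [Q { }]] }]]]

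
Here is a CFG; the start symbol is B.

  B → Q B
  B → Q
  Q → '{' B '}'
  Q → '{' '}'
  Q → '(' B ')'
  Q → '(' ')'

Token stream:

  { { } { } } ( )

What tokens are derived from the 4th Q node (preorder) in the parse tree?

( )

[B [Q { [B [Q { }] [B [Q { }]]] }] [B [Q ( )]]]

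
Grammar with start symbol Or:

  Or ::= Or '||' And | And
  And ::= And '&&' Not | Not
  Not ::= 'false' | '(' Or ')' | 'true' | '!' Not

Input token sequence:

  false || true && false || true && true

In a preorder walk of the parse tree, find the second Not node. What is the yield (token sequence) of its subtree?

true

[Or [Or [Or [And [Not false]]] || [And [And [Not true]] && [Not false]]] || [And [And [Not true]] && [Not true]]]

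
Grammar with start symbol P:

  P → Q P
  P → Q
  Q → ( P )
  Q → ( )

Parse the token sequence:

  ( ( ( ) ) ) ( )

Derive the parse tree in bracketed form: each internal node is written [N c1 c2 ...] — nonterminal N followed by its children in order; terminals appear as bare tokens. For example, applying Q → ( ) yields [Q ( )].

[P [Q ( [P [Q ( [P [Q ( )]] )]] )] [P [Q ( )]]]

P
Q P
( P ) P
( Q ) P
( ( P ) ) P
( ( Q ) ) P
( ( ( ) ) ) P
( ( ( ) ) ) Q
( ( ( ) ) ) ( )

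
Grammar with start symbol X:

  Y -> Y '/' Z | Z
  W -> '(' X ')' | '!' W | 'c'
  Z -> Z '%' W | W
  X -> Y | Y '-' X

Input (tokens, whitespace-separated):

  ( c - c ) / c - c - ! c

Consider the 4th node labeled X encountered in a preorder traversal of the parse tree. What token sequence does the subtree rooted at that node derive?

c - ! c

[X [Y [Y [Z [W ( [X [Y [Z [W c]]] - [X [Y [Z [W c]]]]] )]]] / [Z [W c]]] - [X [Y [Z [W c]]] - [X [Y [Z [W ! [W c]]]]]]]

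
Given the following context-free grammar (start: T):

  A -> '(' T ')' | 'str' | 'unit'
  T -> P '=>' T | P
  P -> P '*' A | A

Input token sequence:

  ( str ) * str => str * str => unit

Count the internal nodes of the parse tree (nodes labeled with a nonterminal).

[T [P [P [A ( [T [P [A str]]] )]] * [A str]] => [T [P [P [A str]] * [A str]] => [T [P [A unit]]]]]

16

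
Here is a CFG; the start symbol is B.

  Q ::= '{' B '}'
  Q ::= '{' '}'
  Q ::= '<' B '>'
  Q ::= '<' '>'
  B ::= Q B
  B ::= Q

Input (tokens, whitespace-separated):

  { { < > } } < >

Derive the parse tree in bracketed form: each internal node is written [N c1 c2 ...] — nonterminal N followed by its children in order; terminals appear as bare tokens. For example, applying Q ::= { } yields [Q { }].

[B [Q { [B [Q { [B [Q < >]] }]] }] [B [Q < >]]]

B
Q B
{ B } B
{ Q } B
{ { B } } B
{ { Q } } B
{ { < > } } B
{ { < > } } Q
{ { < > } } < >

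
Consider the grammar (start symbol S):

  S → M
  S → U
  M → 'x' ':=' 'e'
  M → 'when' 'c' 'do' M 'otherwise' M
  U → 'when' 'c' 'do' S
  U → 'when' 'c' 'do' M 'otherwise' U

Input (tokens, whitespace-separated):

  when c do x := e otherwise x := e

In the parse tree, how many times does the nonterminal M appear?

3

[S [M when c do [M x := e] otherwise [M x := e]]]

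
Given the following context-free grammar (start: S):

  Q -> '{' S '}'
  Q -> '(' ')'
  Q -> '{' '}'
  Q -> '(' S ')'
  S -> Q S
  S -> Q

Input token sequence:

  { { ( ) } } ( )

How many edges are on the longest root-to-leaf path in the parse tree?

[S [Q { [S [Q { [S [Q ( )]] }]] }] [S [Q ( )]]]

6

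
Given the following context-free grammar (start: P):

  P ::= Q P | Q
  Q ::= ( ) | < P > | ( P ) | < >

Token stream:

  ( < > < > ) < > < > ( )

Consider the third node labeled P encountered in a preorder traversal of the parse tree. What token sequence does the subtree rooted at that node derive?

< >

[P [Q ( [P [Q < >] [P [Q < >]]] )] [P [Q < >] [P [Q < >] [P [Q ( )]]]]]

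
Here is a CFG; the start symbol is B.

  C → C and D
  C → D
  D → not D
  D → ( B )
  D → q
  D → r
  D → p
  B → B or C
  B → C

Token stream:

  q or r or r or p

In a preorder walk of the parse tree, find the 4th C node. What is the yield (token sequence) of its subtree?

p

[B [B [B [B [C [D q]]] or [C [D r]]] or [C [D r]]] or [C [D p]]]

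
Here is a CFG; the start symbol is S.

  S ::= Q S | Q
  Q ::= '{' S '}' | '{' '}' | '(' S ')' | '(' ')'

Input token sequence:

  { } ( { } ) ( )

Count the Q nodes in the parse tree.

4

[S [Q { }] [S [Q ( [S [Q { }]] )] [S [Q ( )]]]]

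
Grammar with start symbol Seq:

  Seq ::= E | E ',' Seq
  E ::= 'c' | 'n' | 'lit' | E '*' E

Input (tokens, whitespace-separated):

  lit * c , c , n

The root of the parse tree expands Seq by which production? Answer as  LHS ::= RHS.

[Seq [E [E lit] * [E c]] , [Seq [E c] , [Seq [E n]]]]

Seq ::= E ',' Seq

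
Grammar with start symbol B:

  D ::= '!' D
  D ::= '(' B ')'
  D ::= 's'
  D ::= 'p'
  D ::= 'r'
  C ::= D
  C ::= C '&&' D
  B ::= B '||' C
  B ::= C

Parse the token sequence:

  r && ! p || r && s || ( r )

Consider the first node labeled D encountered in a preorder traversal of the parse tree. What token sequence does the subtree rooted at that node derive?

r

[B [B [B [C [C [D r]] && [D ! [D p]]]] || [C [C [D r]] && [D s]]] || [C [D ( [B [C [D r]]] )]]]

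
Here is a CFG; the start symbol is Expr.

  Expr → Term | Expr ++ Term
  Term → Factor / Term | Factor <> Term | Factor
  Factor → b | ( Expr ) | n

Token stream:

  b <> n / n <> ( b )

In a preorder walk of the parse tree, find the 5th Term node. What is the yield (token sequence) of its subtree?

[Expr [Term [Factor b] <> [Term [Factor n] / [Term [Factor n] <> [Term [Factor ( [Expr [Term [Factor b]]] )]]]]]]

b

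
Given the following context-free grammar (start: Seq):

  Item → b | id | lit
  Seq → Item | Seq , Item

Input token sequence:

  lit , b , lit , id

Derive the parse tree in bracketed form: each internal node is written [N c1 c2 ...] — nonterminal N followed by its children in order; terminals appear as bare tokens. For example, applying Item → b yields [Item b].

Seq
Seq , Item
Seq , Item , Item
Seq , Item , Item , Item
Item , Item , Item , Item
lit , Item , Item , Item
lit , b , Item , Item
lit , b , lit , Item
lit , b , lit , id

[Seq [Seq [Seq [Seq [Item lit]] , [Item b]] , [Item lit]] , [Item id]]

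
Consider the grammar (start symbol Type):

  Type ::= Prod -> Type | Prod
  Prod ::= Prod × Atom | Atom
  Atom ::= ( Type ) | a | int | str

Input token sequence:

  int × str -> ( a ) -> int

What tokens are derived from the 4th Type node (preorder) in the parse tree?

[Type [Prod [Prod [Atom int]] × [Atom str]] -> [Type [Prod [Atom ( [Type [Prod [Atom a]]] )]] -> [Type [Prod [Atom int]]]]]

int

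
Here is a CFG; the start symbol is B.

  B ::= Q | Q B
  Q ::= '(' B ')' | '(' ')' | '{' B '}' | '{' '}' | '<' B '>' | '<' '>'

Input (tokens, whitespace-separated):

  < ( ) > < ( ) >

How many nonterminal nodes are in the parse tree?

[B [Q < [B [Q ( )]] >] [B [Q < [B [Q ( )]] >]]]

8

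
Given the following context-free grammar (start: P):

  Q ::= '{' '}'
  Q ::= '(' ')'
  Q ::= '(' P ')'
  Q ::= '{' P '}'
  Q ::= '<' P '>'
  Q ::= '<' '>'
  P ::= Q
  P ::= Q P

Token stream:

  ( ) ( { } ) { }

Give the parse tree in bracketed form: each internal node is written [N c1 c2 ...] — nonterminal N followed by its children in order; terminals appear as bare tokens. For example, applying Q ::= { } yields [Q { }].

[P [Q ( )] [P [Q ( [P [Q { }]] )] [P [Q { }]]]]

P
Q P
( ) P
( ) Q P
( ) ( P ) P
( ) ( Q ) P
( ) ( { } ) P
( ) ( { } ) Q
( ) ( { } ) { }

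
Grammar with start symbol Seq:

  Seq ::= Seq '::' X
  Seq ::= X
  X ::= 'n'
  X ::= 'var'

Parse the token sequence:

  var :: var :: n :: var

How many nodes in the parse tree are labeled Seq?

4

[Seq [Seq [Seq [Seq [X var]] :: [X var]] :: [X n]] :: [X var]]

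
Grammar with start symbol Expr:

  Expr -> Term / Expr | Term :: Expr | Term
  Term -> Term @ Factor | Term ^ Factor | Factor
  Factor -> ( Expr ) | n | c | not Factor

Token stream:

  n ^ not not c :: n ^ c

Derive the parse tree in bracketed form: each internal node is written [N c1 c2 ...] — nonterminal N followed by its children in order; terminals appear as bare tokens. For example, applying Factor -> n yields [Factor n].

[Expr [Term [Term [Factor n]] ^ [Factor not [Factor not [Factor c]]]] :: [Expr [Term [Term [Factor n]] ^ [Factor c]]]]

Expr
Term :: Expr
Term ^ Factor :: Expr
Factor ^ Factor :: Expr
n ^ Factor :: Expr
n ^ not Factor :: Expr
n ^ not not Factor :: Expr
n ^ not not c :: Expr
n ^ not not c :: Term
n ^ not not c :: Term ^ Factor
n ^ not not c :: Factor ^ Factor
n ^ not not c :: n ^ Factor
n ^ not not c :: n ^ c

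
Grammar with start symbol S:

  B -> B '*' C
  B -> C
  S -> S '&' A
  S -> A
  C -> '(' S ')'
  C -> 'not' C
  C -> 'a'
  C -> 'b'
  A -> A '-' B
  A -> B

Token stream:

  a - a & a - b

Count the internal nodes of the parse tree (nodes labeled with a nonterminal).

[S [S [A [A [B [C a]]] - [B [C a]]]] & [A [A [B [C a]]] - [B [C b]]]]

14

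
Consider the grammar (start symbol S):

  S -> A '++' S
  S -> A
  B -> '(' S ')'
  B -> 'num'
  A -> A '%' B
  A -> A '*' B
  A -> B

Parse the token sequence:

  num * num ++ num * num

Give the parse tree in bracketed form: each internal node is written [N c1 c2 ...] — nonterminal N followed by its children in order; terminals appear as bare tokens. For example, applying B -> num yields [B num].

S
A ++ S
A * B ++ S
B * B ++ S
num * B ++ S
num * num ++ S
num * num ++ A
num * num ++ A * B
num * num ++ B * B
num * num ++ num * B
num * num ++ num * num

[S [A [A [B num]] * [B num]] ++ [S [A [A [B num]] * [B num]]]]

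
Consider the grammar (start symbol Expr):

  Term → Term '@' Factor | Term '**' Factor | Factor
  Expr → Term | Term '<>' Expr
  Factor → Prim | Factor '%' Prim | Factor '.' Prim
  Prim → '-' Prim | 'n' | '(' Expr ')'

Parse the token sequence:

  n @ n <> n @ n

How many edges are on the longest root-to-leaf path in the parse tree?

[Expr [Term [Term [Factor [Prim n]]] @ [Factor [Prim n]]] <> [Expr [Term [Term [Factor [Prim n]]] @ [Factor [Prim n]]]]]

6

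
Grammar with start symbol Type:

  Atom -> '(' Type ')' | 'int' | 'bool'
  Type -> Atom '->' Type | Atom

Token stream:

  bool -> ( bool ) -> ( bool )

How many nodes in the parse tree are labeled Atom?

5

[Type [Atom bool] -> [Type [Atom ( [Type [Atom bool]] )] -> [Type [Atom ( [Type [Atom bool]] )]]]]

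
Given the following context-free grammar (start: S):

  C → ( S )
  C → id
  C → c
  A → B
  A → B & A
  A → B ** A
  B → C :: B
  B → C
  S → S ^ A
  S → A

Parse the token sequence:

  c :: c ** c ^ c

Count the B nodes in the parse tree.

[S [S [A [B [C c] :: [B [C c]]] ** [A [B [C c]]]]] ^ [A [B [C c]]]]

4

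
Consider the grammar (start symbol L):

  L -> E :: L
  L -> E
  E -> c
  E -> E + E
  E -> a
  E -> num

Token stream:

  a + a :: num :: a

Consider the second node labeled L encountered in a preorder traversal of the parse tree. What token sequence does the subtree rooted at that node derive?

num :: a

[L [E [E a] + [E a]] :: [L [E num] :: [L [E a]]]]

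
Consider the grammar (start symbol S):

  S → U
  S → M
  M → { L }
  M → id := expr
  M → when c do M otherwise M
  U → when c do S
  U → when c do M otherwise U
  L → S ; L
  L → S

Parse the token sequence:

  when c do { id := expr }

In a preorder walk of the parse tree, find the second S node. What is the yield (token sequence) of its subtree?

{ id := expr }

[S [U when c do [S [M { [L [S [M id := expr]]] }]]]]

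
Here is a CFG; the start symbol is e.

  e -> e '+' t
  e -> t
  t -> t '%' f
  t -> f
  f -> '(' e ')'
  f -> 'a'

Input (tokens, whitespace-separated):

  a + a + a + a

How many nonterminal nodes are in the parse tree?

[e [e [e [e [t [f a]]] + [t [f a]]] + [t [f a]]] + [t [f a]]]

12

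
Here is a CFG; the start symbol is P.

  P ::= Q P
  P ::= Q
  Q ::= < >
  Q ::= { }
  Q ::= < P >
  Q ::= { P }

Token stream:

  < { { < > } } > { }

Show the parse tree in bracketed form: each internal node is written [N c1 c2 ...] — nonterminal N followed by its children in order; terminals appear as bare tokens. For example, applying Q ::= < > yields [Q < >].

P
Q P
< P > P
< Q > P
< { P } > P
< { Q } > P
< { { P } } > P
< { { Q } } > P
< { { < > } } > P
< { { < > } } > Q
< { { < > } } > { }

[P [Q < [P [Q { [P [Q { [P [Q < >]] }]] }]] >] [P [Q { }]]]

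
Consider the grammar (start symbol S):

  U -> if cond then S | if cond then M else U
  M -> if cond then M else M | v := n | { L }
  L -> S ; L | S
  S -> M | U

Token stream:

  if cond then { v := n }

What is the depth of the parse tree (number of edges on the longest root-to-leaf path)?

[S [U if cond then [S [M { [L [S [M v := n]]] }]]]]

7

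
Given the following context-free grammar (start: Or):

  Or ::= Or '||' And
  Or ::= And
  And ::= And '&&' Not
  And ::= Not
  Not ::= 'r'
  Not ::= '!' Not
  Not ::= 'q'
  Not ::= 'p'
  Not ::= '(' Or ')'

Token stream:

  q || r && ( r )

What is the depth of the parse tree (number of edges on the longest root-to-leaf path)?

[Or [Or [And [Not q]]] || [And [And [Not r]] && [Not ( [Or [And [Not r]]] )]]]

6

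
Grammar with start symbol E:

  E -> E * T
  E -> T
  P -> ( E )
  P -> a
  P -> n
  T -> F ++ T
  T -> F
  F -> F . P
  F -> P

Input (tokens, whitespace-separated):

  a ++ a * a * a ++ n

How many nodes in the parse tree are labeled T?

[E [E [E [T [F [P a]] ++ [T [F [P a]]]]] * [T [F [P a]]]] * [T [F [P a]] ++ [T [F [P n]]]]]

5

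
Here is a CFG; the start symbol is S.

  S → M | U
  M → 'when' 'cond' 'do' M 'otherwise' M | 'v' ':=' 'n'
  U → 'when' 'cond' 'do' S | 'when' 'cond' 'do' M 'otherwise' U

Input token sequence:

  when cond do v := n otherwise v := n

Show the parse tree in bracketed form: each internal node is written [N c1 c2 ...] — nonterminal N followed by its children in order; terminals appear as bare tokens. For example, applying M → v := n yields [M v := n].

[S [M when cond do [M v := n] otherwise [M v := n]]]

S
M
when cond do M otherwise M
when cond do v := n otherwise M
when cond do v := n otherwise v := n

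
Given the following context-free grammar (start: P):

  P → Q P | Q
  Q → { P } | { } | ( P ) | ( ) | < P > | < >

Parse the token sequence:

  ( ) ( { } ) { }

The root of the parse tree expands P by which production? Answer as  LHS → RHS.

[P [Q ( )] [P [Q ( [P [Q { }]] )] [P [Q { }]]]]

P → Q P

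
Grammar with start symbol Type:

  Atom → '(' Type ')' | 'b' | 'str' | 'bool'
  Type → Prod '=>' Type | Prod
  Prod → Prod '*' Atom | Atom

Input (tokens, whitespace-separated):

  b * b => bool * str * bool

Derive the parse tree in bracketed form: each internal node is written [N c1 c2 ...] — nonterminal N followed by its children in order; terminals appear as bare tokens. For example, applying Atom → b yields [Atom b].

[Type [Prod [Prod [Atom b]] * [Atom b]] => [Type [Prod [Prod [Prod [Atom bool]] * [Atom str]] * [Atom bool]]]]

Type
Prod => Type
Prod * Atom => Type
Atom * Atom => Type
b * Atom => Type
b * b => Type
b * b => Prod
b * b => Prod * Atom
b * b => Prod * Atom * Atom
b * b => Atom * Atom * Atom
b * b => bool * Atom * Atom
b * b => bool * str * Atom
b * b => bool * str * bool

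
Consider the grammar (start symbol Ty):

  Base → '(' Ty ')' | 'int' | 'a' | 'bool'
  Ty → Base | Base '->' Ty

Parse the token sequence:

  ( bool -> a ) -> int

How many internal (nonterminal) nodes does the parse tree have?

8

[Ty [Base ( [Ty [Base bool] -> [Ty [Base a]]] )] -> [Ty [Base int]]]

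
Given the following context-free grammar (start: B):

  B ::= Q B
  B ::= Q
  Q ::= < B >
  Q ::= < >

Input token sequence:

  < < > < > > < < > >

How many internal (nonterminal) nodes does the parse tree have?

[B [Q < [B [Q < >] [B [Q < >]]] >] [B [Q < [B [Q < >]] >]]]

10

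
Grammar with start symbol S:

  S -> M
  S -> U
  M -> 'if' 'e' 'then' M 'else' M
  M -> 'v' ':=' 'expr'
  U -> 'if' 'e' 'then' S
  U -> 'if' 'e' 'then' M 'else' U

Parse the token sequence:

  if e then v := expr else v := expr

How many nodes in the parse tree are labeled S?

[S [M if e then [M v := expr] else [M v := expr]]]

1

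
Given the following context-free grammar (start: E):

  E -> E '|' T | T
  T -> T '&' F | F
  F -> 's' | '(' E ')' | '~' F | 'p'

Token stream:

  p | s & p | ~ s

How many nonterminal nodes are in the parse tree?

[E [E [E [T [F p]]] | [T [T [F s]] & [F p]]] | [T [F ~ [F s]]]]

12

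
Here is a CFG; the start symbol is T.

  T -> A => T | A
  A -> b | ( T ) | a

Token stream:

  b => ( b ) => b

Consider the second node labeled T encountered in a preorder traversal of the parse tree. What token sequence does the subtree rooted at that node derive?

( b ) => b

[T [A b] => [T [A ( [T [A b]] )] => [T [A b]]]]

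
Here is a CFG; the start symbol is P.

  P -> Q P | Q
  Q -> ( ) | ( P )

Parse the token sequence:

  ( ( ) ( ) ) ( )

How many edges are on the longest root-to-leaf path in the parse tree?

[P [Q ( [P [Q ( )] [P [Q ( )]]] )] [P [Q ( )]]]

5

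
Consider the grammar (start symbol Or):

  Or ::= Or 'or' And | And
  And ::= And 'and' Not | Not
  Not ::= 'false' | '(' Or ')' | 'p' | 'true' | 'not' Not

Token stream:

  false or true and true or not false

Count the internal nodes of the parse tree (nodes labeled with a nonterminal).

12

[Or [Or [Or [And [Not false]]] or [And [And [Not true]] and [Not true]]] or [And [Not not [Not false]]]]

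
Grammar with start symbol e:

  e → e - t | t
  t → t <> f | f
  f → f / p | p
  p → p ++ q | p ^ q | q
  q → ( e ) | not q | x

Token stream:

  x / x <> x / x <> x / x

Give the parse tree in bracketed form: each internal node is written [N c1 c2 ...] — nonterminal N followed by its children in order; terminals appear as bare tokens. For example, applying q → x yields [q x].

[e [t [t [t [f [f [p [q x]]] / [p [q x]]]] <> [f [f [p [q x]]] / [p [q x]]]] <> [f [f [p [q x]]] / [p [q x]]]]]

e
t
t <> f
t <> f <> f
f <> f <> f
f / p <> f <> f
p / p <> f <> f
q / p <> f <> f
x / p <> f <> f
x / q <> f <> f
x / x <> f <> f
x / x <> f / p <> f
x / x <> p / p <> f
x / x <> q / p <> f
x / x <> x / p <> f
x / x <> x / q <> f
x / x <> x / x <> f
x / x <> x / x <> f / p
x / x <> x / x <> p / p
x / x <> x / x <> q / p
x / x <> x / x <> x / p
x / x <> x / x <> x / q
x / x <> x / x <> x / x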